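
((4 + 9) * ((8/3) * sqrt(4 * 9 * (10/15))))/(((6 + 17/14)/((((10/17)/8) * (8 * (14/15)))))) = 81536 * sqrt(6)/15453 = 12.92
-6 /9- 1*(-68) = 202 /3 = 67.33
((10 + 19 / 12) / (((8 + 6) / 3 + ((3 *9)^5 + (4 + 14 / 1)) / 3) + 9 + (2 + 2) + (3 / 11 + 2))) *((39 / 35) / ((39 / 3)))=4587 / 22097436620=0.00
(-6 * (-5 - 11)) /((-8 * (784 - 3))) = -0.02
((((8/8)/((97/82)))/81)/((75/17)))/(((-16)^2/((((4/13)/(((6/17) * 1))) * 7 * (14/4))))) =580601/2941660800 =0.00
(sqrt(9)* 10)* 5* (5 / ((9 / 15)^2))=6250 / 3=2083.33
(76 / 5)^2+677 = 22701 / 25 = 908.04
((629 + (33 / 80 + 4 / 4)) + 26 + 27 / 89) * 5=4675817 / 1424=3283.58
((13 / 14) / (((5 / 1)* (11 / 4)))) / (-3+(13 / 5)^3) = 325 / 70147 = 0.00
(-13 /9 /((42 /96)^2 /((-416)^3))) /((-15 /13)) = -3114631430144 /6615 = -470843753.61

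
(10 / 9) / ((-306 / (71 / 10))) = -71 / 2754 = -0.03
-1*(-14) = 14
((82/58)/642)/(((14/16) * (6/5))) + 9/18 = 196309/390978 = 0.50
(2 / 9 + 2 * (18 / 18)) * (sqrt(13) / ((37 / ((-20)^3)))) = -160000 * sqrt(13) / 333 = -1732.40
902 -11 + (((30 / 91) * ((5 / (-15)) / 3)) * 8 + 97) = 269644 / 273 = 987.71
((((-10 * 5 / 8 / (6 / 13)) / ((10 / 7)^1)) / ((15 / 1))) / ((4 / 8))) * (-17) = 1547 / 72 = 21.49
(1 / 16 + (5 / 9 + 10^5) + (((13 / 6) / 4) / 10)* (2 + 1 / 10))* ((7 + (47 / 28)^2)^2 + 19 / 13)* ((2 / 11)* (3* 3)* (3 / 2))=1688803997631035667 / 70316646400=24017129.43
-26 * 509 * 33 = -436722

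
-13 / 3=-4.33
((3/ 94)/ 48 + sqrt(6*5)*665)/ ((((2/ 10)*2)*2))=5/ 6016 + 3325*sqrt(30)/ 4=4552.94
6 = 6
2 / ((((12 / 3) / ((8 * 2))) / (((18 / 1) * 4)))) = 576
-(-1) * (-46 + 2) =-44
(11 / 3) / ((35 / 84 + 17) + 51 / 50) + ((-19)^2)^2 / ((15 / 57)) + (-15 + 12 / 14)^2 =495420.02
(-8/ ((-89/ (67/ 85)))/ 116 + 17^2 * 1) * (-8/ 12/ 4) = -21134133/ 438770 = -48.17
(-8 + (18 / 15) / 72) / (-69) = 479 / 4140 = 0.12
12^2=144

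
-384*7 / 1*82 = -220416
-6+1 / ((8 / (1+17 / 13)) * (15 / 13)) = -23 / 4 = -5.75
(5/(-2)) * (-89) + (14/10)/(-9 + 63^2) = 4405507/19800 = 222.50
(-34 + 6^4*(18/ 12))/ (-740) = -191/ 74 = -2.58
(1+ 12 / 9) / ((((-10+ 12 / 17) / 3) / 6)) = -357 / 79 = -4.52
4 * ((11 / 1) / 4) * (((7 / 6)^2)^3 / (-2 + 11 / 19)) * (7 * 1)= -172120487 / 1259712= -136.63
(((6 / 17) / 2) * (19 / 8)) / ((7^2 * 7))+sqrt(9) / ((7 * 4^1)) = 5055 / 46648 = 0.11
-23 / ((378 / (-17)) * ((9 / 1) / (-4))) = -782 / 1701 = -0.46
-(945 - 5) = -940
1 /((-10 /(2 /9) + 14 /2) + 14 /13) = -13 /480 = -0.03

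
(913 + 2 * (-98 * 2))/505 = 521/505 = 1.03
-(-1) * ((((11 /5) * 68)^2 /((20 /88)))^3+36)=1864994818946017681972 /1953125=954877347300361.05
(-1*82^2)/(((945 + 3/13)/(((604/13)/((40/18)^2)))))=-6853437/102400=-66.93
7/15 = 0.47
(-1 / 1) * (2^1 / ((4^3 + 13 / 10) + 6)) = -20 / 713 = -0.03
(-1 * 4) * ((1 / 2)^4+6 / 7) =-103 / 28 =-3.68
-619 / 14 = -44.21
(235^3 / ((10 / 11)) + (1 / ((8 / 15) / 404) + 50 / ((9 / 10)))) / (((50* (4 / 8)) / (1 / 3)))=25697656 / 135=190353.01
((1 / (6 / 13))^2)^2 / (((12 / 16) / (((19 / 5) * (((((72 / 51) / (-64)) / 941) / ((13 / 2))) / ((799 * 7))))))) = -41743 / 579773512080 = -0.00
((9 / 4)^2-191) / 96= -2975 / 1536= -1.94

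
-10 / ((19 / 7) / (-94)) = 6580 / 19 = 346.32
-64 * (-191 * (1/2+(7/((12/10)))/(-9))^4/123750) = 1564672/32882911875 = 0.00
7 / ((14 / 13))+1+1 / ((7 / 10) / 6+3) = 2925 / 374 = 7.82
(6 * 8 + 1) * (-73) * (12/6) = -7154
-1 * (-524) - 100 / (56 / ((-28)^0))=7311 / 14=522.21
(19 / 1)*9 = 171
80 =80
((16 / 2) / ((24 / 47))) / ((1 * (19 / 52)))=2444 / 57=42.88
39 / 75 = 13 / 25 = 0.52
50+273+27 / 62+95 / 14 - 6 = 70356 / 217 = 324.22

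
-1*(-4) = 4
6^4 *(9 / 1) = 11664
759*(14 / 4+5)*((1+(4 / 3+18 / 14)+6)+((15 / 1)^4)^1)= 4573369427 / 14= 326669244.79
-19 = -19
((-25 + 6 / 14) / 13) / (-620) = 43 / 14105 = 0.00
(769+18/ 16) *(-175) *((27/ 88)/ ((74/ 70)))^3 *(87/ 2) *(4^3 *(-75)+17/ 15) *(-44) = -30263707046.33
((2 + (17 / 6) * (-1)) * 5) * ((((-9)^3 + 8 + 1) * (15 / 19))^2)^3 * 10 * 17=-1124035978752000000000000000 / 47045881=-23892335627682261917.89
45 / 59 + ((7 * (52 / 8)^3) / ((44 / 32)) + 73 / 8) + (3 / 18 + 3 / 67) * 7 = 1409.46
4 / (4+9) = 4 / 13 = 0.31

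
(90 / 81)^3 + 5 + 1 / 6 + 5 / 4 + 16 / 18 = 25303 / 2916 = 8.68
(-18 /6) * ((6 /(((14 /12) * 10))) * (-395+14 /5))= 105894 /175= 605.11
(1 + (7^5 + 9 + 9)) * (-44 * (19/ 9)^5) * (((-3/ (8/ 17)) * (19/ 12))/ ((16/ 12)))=74014038411511/ 314928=235018919.92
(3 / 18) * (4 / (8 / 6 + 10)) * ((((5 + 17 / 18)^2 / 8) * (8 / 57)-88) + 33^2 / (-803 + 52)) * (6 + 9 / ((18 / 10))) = -13552293007 / 235780956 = -57.48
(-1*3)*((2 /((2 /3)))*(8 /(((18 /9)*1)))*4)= -144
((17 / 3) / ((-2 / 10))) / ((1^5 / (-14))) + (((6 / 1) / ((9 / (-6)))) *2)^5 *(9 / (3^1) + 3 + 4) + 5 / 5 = -981847 / 3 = -327282.33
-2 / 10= -1 / 5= -0.20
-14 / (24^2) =-0.02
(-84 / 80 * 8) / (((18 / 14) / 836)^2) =-479442656 / 135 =-3551427.08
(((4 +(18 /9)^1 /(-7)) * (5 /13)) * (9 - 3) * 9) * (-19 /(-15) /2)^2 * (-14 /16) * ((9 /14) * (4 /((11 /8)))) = -19494 /385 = -50.63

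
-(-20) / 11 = 20 / 11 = 1.82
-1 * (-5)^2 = -25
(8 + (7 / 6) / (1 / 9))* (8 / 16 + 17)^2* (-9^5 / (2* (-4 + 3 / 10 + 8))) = -13381979625 / 344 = -38901103.56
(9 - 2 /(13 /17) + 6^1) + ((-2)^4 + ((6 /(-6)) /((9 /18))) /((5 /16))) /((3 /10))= 577 /13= 44.38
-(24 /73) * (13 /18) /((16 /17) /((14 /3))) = -1547 /1314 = -1.18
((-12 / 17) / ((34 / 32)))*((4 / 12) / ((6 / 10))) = -320 / 867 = -0.37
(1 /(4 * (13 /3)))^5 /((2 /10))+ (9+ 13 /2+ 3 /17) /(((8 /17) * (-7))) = -12665538311 /2661428224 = -4.76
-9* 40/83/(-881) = 360/73123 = 0.00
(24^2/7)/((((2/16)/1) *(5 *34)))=2304/595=3.87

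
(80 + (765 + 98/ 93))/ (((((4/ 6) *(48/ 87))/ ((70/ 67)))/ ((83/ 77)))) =86086355/ 33232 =2590.47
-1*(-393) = 393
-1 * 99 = -99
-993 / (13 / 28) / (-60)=2317 / 65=35.65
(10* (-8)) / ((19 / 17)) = -1360 / 19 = -71.58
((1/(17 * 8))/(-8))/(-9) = 1/9792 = 0.00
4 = 4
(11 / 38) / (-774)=-11 / 29412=-0.00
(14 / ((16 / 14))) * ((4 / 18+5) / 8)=2303 / 288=8.00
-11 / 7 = -1.57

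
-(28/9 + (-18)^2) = -327.11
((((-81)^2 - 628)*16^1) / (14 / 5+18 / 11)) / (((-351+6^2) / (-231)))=2871572 / 183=15691.65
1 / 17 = 0.06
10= 10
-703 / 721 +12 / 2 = 3623 / 721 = 5.02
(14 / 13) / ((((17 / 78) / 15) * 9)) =8.24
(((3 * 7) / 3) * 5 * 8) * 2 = 560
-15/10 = -3/2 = -1.50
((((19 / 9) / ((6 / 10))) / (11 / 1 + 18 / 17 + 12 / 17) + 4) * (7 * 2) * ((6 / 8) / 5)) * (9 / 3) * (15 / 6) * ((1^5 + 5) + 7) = 325663 / 372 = 875.44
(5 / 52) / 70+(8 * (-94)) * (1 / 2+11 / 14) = -100553 / 104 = -966.86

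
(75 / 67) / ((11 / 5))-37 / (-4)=28769 / 2948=9.76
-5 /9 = -0.56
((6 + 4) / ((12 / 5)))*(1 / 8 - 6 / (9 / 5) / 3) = -1775 / 432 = -4.11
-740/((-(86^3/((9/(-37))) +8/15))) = -8325/29417584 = -0.00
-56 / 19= -2.95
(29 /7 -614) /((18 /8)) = -5692 /21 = -271.05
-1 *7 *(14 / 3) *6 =-196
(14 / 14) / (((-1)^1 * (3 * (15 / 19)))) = -19 / 45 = -0.42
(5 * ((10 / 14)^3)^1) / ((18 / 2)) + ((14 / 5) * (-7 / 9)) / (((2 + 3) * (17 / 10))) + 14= 406603 / 29155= 13.95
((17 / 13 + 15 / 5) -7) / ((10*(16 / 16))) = -7 / 26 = -0.27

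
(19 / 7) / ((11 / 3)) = 57 / 77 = 0.74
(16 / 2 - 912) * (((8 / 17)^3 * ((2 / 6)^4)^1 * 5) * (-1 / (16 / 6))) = 289280 / 132651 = 2.18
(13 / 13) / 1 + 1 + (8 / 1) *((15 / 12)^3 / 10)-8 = -71 / 16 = -4.44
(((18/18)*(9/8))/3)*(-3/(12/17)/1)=-51/32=-1.59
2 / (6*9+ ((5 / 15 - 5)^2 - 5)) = 18 / 637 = 0.03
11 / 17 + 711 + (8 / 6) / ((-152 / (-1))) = 1379189 / 1938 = 711.66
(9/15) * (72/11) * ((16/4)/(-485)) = -864/26675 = -0.03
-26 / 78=-1 / 3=-0.33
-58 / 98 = -29 / 49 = -0.59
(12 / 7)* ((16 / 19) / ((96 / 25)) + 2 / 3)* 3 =606 / 133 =4.56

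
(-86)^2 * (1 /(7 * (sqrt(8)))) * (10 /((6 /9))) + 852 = 852 + 27735 * sqrt(2) /7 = 6455.32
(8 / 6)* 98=392 / 3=130.67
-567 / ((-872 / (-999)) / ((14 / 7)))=-566433 / 436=-1299.16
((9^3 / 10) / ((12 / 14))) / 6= 567 / 40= 14.18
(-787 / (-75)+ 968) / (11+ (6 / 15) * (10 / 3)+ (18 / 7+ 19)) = 513709 / 17800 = 28.86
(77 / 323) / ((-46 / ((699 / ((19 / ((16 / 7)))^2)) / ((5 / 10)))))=-1968384 / 18773083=-0.10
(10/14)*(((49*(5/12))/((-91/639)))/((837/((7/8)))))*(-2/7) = 1775/58032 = 0.03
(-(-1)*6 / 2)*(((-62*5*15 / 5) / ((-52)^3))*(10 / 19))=6975 / 667888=0.01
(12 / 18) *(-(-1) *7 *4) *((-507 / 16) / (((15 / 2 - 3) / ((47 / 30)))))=-205.93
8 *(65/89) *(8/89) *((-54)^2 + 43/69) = 837187520/546549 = 1531.77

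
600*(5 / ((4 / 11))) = 8250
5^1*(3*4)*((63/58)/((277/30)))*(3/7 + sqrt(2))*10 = 243000/8033 + 567000*sqrt(2)/8033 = 130.07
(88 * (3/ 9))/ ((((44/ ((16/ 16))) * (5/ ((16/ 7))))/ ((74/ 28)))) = 592/ 735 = 0.81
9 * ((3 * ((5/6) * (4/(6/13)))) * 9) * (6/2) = 5265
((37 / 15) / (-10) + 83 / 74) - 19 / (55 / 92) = -943432 / 30525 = -30.91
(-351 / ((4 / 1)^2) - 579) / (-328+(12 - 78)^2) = -9615 / 64448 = -0.15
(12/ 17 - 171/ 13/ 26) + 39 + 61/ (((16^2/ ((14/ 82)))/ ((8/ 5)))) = 740023811/ 18846880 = 39.27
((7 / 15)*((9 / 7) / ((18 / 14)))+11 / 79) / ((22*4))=0.01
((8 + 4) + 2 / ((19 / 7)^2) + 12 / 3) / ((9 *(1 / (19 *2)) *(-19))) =-3916 / 1083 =-3.62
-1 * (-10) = 10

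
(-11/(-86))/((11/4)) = 2/43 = 0.05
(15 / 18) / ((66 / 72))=10 / 11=0.91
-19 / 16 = -1.19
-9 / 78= -3 / 26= -0.12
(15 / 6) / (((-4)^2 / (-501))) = -2505 / 32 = -78.28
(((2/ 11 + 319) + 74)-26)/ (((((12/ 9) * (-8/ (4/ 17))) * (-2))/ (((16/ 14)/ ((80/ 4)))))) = 0.23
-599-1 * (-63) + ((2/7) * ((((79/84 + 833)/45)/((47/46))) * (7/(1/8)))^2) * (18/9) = 165985168037656/281813175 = 588990.09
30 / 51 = 10 / 17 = 0.59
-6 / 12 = -1 / 2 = -0.50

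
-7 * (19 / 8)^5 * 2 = -17332693 / 16384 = -1057.90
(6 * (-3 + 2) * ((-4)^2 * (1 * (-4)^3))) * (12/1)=73728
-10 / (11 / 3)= -30 / 11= -2.73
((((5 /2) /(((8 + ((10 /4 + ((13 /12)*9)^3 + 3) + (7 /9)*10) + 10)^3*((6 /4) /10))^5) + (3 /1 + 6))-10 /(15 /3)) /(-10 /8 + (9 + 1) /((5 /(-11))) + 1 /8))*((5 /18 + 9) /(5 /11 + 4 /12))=-3451355173196515986849226972741252407295902607607267254455678872407178286739643808374018474 /968252880263351071044294758858703480777654362015074682629799038177621161860886822948035745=-3.56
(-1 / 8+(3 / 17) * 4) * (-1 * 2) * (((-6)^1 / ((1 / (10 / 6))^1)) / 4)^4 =-49375 / 1088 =-45.38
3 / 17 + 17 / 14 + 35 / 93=39113 / 22134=1.77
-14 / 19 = -0.74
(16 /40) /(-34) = -1 /85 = -0.01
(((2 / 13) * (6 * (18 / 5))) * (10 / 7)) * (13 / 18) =3.43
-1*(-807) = 807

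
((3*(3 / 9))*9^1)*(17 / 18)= 17 / 2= 8.50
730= 730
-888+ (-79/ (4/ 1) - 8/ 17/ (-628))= -9691131/ 10676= -907.75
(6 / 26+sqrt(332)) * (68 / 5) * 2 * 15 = 1224 / 13+816 * sqrt(83) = 7528.27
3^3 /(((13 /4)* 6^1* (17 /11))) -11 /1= -2233 /221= -10.10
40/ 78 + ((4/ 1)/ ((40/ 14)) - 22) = -3917/ 195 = -20.09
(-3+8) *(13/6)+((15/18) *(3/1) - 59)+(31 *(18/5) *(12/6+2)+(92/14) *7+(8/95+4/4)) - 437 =3083/285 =10.82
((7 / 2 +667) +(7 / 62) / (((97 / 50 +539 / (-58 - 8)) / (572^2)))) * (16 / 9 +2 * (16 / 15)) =-4469166328 / 217155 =-20580.54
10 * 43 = 430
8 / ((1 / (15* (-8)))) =-960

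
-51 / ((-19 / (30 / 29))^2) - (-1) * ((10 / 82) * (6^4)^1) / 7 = 22.43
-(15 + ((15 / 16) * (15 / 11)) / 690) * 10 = -607275 / 4048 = -150.02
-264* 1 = -264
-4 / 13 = -0.31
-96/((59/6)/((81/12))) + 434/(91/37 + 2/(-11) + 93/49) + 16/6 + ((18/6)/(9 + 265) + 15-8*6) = 5193976577/673103742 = 7.72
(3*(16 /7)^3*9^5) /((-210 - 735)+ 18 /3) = -241864704 /107359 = -2252.86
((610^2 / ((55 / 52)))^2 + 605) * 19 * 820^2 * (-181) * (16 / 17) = -554071592183437145568000 / 2057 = -269359062801865408637.82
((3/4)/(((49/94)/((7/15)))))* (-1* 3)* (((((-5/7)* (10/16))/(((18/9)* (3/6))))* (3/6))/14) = 0.03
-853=-853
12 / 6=2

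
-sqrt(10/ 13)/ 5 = -sqrt(130)/ 65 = -0.18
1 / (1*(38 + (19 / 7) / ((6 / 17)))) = 42 / 1919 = 0.02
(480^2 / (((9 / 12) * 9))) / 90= 379.26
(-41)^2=1681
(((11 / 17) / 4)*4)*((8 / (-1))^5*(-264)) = 95158272 / 17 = 5597545.41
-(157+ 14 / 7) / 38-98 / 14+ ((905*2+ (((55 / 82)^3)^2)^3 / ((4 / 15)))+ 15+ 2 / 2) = 3875218205245370361327978007802864226349 / 2135319839646001557951702232883789824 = 1814.82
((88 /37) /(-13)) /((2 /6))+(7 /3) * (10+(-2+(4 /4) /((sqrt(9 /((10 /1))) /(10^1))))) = 26144 /1443+70 * sqrt(10) /9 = 42.71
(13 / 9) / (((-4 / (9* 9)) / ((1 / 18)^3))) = -13 / 2592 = -0.01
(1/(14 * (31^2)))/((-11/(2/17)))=-1/1257949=-0.00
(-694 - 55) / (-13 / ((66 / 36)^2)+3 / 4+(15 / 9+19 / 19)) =1087548 / 655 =1660.38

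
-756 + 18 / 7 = -5274 / 7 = -753.43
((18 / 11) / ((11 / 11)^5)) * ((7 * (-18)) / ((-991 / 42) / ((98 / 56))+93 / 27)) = 1000188 / 48697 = 20.54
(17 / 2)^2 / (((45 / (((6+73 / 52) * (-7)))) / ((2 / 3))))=-155771 / 2808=-55.47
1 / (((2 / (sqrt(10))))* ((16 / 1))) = sqrt(10) / 32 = 0.10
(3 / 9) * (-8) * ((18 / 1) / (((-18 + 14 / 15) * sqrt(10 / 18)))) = 27 * sqrt(5) / 16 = 3.77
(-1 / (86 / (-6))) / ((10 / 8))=12 / 215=0.06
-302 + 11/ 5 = -299.80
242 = 242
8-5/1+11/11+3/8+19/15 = 677/120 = 5.64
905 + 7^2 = 954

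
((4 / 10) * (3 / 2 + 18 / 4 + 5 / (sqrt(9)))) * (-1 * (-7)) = 322 / 15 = 21.47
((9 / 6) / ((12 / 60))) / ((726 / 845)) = 4225 / 484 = 8.73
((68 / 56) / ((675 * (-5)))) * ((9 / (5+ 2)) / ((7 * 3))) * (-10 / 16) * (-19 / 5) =-323 / 6174000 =-0.00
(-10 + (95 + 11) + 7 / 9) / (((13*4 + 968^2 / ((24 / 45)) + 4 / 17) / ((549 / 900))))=14807 / 440683200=0.00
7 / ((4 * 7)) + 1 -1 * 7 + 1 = -19 / 4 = -4.75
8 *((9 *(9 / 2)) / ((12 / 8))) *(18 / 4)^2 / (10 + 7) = 4374 / 17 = 257.29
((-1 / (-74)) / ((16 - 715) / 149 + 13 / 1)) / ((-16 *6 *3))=-149 / 26384256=-0.00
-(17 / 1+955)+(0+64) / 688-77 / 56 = -334809 / 344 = -973.28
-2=-2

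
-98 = -98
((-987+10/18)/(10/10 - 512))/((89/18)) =0.39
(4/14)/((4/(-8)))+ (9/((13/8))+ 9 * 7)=6185/91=67.97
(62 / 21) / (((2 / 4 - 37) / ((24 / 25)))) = -992 / 12775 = -0.08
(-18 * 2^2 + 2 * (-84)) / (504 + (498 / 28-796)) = 3360 / 3839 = 0.88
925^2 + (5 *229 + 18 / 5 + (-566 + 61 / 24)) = 102745217 / 120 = 856210.14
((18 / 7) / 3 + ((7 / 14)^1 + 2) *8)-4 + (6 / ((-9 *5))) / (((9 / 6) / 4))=16.50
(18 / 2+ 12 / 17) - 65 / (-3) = 1600 / 51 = 31.37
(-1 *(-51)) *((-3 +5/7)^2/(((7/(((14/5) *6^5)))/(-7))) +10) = -203029062/35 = -5800830.34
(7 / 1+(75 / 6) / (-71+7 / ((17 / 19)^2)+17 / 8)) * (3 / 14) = 1.46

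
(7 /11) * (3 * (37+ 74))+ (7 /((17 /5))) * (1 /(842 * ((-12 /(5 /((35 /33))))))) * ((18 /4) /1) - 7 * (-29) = 522627323 /1259632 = 414.90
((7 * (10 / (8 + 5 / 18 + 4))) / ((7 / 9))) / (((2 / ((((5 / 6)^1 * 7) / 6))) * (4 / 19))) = 29925 / 1768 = 16.93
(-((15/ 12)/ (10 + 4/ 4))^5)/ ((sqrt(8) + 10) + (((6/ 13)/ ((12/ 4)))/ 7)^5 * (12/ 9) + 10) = -5476164162907982507315625/ 5664295358405126941144369682432 + 1095232832207177214403125 * sqrt(2)/ 11328590716810253882288739364864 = -0.00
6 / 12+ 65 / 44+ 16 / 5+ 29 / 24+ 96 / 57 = 202391 / 25080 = 8.07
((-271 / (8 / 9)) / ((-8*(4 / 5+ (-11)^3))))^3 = -2487813875 / 105796971790336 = -0.00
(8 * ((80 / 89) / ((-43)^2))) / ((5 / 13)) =1664 / 164561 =0.01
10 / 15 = 2 / 3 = 0.67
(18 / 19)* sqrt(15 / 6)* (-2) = -3.00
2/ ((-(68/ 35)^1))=-35/ 34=-1.03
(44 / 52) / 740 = 11 / 9620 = 0.00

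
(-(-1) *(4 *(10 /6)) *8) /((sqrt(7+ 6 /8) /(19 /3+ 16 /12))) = 7360 *sqrt(31) /279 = 146.88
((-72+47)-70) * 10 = -950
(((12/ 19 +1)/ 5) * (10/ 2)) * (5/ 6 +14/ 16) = 1271/ 456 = 2.79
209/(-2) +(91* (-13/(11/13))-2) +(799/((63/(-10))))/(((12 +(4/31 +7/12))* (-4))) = -3281778029/2184798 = -1502.10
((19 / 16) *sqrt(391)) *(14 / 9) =133 *sqrt(391) / 72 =36.53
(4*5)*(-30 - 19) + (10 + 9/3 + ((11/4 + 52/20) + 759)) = -4053/20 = -202.65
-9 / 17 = -0.53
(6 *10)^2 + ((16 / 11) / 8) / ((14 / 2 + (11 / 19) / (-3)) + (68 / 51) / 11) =2606419 / 724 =3600.03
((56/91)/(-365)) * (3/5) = -24/23725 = -0.00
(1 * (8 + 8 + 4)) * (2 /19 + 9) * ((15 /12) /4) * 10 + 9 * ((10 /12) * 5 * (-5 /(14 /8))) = 122875 /266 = 461.94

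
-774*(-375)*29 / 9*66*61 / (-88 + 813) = 5193540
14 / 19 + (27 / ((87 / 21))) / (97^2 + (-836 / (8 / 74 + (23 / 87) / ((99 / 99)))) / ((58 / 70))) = 0.74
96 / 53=1.81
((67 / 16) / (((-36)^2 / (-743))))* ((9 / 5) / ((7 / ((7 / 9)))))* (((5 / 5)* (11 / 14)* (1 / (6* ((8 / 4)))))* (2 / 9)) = -547591 / 78382080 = -0.01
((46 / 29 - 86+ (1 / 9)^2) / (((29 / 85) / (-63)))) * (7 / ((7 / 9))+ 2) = 1297605155 / 7569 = 171436.80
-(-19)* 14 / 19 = 14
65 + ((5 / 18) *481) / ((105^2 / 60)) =86957 / 1323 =65.73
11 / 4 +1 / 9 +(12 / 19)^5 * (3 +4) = 317743861 / 89139564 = 3.56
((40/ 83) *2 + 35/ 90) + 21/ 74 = 45232/ 27639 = 1.64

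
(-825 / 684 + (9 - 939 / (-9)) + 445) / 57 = 127025 / 12996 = 9.77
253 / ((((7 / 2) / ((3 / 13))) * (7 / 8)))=19.06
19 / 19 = 1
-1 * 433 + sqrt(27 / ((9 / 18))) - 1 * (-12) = -421 + 3 * sqrt(6) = -413.65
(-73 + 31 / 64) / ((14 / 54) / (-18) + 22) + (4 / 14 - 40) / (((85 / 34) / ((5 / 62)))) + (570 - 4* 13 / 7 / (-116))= 1216754681361 / 2151702560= 565.48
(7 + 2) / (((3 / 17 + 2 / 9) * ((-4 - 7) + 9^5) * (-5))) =-1377 / 18006590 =-0.00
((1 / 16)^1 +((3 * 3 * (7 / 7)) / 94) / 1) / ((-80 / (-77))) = 9163 / 60160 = 0.15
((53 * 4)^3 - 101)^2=90783298512729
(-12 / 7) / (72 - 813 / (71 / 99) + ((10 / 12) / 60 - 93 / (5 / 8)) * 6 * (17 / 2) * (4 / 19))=485640 / 753300037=0.00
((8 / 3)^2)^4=16777216 / 6561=2557.11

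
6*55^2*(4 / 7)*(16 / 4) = 290400 / 7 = 41485.71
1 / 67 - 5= -334 / 67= -4.99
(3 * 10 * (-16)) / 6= -80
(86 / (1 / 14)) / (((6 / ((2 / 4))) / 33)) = 3311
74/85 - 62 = -5196/85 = -61.13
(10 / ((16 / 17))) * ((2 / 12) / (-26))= -85 / 1248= -0.07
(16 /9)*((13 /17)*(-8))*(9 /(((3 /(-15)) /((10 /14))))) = 41600 /119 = 349.58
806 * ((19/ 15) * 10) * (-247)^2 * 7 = 13080085564/ 3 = 4360028521.33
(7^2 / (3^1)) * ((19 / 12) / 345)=931 / 12420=0.07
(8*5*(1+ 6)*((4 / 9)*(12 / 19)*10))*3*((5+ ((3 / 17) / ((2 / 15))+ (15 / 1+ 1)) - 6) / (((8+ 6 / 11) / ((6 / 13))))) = 410256000 / 197353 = 2078.79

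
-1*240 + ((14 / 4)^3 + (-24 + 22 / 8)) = -1747 / 8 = -218.38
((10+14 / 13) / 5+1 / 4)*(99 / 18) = 7051 / 520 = 13.56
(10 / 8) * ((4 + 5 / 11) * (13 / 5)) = 637 / 44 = 14.48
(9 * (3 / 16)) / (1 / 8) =27 / 2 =13.50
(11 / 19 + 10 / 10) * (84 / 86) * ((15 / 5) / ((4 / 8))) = 7560 / 817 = 9.25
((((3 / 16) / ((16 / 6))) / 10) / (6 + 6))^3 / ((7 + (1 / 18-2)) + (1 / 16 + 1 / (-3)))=243 / 5779750912000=0.00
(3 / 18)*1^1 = 1 / 6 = 0.17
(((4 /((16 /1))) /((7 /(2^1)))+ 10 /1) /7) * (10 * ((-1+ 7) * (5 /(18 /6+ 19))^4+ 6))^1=496773315 /5739272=86.56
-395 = -395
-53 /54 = -0.98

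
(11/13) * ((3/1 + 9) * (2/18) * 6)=6.77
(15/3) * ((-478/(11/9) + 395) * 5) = 1075/11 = 97.73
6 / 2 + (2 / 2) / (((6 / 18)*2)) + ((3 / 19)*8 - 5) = 29 / 38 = 0.76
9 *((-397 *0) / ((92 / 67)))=0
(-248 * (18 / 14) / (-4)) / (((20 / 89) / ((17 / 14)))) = 422127 / 980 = 430.74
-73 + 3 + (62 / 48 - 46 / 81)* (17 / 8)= -354907 / 5184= -68.46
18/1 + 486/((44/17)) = 4527/22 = 205.77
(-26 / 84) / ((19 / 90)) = -195 / 133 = -1.47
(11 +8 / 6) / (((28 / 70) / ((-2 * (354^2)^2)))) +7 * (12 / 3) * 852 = -968419467264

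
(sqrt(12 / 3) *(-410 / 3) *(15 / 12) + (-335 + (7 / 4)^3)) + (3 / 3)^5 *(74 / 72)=-386081 / 576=-670.28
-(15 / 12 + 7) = -33 / 4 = -8.25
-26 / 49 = -0.53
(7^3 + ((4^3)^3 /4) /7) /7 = 67937 /49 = 1386.47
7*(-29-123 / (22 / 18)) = -9982 / 11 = -907.45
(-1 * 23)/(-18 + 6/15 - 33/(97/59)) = 11155/18271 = 0.61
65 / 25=13 / 5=2.60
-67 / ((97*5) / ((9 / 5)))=-603 / 2425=-0.25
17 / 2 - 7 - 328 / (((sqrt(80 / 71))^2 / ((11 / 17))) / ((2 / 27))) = -57157 / 4590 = -12.45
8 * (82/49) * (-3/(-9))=656/147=4.46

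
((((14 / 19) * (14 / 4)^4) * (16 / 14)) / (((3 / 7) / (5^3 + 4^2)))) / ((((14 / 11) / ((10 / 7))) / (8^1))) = 373328.42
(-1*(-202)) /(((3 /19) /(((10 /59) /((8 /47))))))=450965 /354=1273.91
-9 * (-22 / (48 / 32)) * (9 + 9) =2376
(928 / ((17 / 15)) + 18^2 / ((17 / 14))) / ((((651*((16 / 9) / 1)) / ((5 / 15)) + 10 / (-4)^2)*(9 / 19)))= 935104 / 1416831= 0.66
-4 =-4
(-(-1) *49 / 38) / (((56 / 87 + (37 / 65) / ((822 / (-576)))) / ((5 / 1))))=189810075 / 7206928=26.34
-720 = -720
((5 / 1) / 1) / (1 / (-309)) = -1545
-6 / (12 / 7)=-7 / 2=-3.50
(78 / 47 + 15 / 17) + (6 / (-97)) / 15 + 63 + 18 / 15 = 5172380 / 77503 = 66.74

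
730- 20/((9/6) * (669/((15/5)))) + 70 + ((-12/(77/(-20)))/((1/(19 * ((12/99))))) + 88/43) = 19715830304/24365649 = 809.16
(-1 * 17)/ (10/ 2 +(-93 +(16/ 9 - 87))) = 153/ 1559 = 0.10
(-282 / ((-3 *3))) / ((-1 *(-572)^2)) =-47 / 490776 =-0.00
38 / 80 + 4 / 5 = 51 / 40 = 1.28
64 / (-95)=-64 / 95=-0.67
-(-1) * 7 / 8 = 7 / 8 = 0.88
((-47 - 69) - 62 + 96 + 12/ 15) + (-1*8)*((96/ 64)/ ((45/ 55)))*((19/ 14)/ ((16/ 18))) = -14503/ 140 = -103.59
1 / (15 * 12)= 0.01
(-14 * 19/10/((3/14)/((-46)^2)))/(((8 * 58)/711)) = -116722263/290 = -402490.56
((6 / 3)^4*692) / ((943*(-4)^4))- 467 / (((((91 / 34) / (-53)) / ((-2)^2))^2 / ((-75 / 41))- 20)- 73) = 6926726511599533 / 1366928689934012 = 5.07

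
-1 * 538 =-538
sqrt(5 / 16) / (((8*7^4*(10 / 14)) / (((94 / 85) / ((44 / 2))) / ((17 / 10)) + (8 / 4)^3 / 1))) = 12763*sqrt(5) / 87231760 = 0.00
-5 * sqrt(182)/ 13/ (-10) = sqrt(182)/ 26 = 0.52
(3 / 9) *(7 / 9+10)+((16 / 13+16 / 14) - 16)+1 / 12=-9.95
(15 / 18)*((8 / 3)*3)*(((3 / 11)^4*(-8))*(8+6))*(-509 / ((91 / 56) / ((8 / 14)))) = 140728320 / 190333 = 739.38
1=1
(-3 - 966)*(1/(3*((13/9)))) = -2907/13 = -223.62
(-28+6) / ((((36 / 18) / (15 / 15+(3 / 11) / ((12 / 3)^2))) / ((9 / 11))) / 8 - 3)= 8.15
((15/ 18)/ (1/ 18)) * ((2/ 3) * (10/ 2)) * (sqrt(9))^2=450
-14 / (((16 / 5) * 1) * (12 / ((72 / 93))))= -0.28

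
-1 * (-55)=55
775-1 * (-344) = 1119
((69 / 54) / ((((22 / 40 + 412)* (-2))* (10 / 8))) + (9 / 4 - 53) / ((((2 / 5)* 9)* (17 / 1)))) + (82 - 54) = 91463665 / 3366408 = 27.17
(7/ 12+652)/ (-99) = -7831/ 1188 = -6.59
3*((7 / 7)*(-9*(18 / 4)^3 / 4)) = -19683 / 32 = -615.09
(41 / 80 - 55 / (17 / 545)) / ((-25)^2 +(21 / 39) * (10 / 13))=-405144207 / 143745200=-2.82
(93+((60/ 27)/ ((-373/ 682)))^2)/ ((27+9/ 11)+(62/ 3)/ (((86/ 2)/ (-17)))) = 583733252861/ 104730746040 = 5.57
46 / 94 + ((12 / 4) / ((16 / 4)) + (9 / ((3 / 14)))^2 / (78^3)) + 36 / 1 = 46148197 / 1239108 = 37.24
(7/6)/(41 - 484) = -0.00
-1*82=-82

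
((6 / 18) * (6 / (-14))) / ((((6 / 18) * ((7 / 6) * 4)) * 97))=-9 / 9506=-0.00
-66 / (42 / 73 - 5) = 4818 / 323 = 14.92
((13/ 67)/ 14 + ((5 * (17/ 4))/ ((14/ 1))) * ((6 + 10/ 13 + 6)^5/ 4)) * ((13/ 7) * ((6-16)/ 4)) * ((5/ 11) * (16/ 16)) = -160234563394925/ 589384796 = -271867.49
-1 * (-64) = 64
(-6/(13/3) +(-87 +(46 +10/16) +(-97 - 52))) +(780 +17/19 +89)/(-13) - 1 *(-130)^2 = -33903565/1976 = -17157.67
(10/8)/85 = 1/68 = 0.01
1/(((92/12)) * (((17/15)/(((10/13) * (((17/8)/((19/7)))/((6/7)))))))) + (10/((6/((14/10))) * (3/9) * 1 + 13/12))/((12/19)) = 61221265/9589528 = 6.38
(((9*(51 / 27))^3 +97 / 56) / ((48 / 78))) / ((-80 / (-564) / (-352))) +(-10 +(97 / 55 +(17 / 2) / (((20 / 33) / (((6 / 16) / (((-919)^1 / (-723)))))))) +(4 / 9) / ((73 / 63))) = -32761528489968059 / 1653023680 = -19819152.55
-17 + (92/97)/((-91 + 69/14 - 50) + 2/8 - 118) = -509653/29973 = -17.00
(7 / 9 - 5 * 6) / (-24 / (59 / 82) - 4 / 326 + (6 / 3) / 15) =0.88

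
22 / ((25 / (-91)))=-2002 / 25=-80.08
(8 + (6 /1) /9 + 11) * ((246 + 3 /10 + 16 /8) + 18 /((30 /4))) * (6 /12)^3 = 147913 /240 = 616.30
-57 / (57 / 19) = -19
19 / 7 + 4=6.71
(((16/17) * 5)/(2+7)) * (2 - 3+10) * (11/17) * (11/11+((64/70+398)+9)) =2518912/2023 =1245.14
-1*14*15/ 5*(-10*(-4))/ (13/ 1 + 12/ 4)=-105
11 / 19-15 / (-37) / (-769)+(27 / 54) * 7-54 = -53975911 / 1081214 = -49.92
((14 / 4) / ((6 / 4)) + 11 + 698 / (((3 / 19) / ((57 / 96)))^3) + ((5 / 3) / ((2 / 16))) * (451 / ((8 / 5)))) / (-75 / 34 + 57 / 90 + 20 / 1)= 1537435554265 / 692895744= 2218.86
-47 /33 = -1.42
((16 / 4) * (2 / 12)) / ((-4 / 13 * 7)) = -13 / 42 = -0.31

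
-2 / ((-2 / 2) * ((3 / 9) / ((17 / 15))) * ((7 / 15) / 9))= 918 / 7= 131.14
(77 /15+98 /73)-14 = -8239 /1095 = -7.52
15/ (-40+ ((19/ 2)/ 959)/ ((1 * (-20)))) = -191800/ 511473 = -0.37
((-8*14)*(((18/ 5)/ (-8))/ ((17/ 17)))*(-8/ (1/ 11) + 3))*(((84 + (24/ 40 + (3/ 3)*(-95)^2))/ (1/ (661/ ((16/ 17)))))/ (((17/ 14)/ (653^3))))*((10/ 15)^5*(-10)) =223462830265308516736/ 27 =8276401120937352471.70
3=3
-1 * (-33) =33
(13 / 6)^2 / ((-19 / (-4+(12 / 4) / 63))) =14027 / 14364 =0.98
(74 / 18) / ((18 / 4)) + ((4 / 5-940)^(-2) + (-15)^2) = 403537162409 / 1786245696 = 225.91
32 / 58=16 / 29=0.55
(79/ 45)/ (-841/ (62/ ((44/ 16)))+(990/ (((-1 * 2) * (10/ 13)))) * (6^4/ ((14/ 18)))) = -137144/ 83767463505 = -0.00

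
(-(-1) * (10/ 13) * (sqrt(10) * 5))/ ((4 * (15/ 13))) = 5 * sqrt(10)/ 6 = 2.64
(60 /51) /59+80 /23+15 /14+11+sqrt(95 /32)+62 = sqrt(190) /8+25052353 /322966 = 79.29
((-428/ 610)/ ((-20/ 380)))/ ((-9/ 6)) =-8132/ 915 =-8.89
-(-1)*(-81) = -81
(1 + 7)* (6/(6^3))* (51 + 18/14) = 244/21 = 11.62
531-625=-94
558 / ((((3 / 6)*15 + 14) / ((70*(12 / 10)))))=93744 / 43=2180.09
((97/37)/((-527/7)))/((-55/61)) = 41419/1072445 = 0.04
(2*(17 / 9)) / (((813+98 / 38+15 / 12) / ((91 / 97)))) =235144 / 54194967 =0.00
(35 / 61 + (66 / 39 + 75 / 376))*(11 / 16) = 8086617 / 4770688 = 1.70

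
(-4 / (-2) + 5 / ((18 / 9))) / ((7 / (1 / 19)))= 9 / 266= 0.03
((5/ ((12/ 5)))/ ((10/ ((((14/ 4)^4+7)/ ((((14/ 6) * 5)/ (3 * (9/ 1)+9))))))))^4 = 108980258088321/ 1048576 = 103931673.13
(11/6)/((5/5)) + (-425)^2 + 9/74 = 20049592/111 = 180626.95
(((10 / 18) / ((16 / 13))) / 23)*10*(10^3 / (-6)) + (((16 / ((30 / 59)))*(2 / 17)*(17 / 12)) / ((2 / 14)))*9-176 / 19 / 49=1720008569 / 5781510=297.50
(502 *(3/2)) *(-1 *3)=-2259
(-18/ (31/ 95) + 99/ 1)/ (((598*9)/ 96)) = 7248/ 9269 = 0.78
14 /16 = 0.88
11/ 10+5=61/ 10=6.10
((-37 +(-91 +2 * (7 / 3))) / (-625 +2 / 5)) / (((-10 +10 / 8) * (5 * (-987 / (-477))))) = -0.00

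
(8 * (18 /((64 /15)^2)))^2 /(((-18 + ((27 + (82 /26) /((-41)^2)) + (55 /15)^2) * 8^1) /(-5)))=-98353490625 /96064110592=-1.02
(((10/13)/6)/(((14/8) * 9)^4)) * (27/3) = 1280/68262831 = 0.00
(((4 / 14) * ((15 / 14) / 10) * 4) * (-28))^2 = 576 / 49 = 11.76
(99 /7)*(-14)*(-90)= 17820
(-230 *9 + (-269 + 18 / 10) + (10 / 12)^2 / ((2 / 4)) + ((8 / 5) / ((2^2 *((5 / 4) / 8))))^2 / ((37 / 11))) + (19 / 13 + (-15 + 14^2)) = -11641769771 / 5411250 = -2151.40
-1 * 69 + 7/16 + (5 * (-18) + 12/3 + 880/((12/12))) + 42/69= 267185/368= 726.05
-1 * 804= -804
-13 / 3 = -4.33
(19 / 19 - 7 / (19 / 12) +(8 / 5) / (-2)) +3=-116 / 95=-1.22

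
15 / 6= 5 / 2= 2.50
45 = 45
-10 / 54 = -5 / 27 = -0.19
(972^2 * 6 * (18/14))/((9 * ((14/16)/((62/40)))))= 351459648/245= 1434529.18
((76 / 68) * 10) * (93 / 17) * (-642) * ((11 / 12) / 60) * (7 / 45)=-4852771 / 52020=-93.29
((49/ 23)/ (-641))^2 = 2401/ 217356049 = 0.00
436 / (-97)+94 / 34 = -2853 / 1649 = -1.73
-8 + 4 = -4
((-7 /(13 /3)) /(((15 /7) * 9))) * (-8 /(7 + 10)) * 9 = 0.35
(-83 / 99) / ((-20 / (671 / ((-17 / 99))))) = -55693 / 340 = -163.80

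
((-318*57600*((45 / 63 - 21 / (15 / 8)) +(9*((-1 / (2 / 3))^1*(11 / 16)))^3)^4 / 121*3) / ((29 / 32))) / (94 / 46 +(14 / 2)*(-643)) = 24510521684092000958006771582207648580033 / 511226920287090575723724800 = 47944505094386.63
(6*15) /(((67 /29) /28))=1090.75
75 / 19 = 3.95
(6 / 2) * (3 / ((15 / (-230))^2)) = 2116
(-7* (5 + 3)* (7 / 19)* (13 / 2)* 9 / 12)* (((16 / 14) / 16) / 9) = -0.80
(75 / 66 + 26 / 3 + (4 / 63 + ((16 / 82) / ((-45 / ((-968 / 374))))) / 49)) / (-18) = -111203123 / 202868820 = -0.55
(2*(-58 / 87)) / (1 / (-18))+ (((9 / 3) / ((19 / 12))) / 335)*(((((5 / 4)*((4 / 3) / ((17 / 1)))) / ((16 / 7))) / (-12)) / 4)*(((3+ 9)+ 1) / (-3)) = 99721819 / 4155072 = 24.00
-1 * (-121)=121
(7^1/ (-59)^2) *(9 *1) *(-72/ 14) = -0.09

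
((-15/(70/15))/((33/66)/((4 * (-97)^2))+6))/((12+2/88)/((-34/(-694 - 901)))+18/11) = -2533655520/2675212396493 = -0.00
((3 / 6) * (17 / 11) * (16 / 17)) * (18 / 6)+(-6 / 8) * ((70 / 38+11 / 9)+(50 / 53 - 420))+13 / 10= 52417919 / 166155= 315.48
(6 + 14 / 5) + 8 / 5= 52 / 5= 10.40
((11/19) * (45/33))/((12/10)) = 25/38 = 0.66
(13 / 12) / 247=1 / 228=0.00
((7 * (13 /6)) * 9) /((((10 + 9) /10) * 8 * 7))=195 /152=1.28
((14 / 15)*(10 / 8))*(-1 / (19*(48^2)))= -7 / 262656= -0.00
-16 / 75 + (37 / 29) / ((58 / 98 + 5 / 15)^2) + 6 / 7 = 601052617 / 281601600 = 2.13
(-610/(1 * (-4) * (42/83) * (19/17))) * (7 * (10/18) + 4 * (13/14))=206140045/100548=2050.17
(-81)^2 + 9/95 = 623304/95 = 6561.09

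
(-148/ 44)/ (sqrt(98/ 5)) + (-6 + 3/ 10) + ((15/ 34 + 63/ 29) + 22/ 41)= -257698/ 101065 - 37* sqrt(10)/ 154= -3.31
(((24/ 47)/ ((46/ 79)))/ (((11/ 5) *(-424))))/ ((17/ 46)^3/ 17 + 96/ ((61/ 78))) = -152955060/ 19971755827397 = -0.00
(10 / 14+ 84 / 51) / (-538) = -281 / 64022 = -0.00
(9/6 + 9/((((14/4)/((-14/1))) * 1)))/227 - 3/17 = -2535/7718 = -0.33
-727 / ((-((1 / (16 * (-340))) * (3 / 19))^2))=7766751539200 / 9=862972393244.44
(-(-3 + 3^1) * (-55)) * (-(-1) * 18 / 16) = 0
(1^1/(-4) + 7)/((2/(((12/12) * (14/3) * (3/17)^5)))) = 15309/5679428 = 0.00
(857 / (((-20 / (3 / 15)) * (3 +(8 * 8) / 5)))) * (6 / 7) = -2571 / 5530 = -0.46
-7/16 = -0.44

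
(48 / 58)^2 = 576 / 841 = 0.68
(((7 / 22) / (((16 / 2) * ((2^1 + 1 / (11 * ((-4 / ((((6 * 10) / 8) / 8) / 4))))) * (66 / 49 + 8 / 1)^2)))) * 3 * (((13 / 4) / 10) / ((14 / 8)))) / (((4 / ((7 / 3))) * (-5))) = -218491 / 14728054850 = -0.00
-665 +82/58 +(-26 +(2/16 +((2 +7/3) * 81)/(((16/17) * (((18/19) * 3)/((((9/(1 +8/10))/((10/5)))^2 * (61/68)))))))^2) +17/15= 61662033143947/114032640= 540740.21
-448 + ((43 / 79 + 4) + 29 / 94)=-443.15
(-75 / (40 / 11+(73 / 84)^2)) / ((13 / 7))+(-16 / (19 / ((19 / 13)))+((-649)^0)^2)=-41770977 / 4431167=-9.43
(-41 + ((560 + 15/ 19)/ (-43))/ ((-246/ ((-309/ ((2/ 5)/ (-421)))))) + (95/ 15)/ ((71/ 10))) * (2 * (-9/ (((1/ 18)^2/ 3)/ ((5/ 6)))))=-596468085817815/ 2378287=-250797353.65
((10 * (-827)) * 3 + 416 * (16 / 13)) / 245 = -24298 / 245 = -99.18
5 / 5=1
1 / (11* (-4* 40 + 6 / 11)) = -1 / 1754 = -0.00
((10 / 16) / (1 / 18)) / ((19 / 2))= 45 / 38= 1.18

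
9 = 9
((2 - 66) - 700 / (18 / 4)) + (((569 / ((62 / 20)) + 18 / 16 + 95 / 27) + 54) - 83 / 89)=12934229 / 595944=21.70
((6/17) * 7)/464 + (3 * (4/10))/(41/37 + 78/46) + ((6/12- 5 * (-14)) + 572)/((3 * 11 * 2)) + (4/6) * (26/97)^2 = 74625713854579/7304740002120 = 10.22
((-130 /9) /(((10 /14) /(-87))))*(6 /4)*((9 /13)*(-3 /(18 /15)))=-9135 /2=-4567.50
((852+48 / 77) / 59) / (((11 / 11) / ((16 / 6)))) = 175072 / 4543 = 38.54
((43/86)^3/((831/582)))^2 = 9409/1227664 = 0.01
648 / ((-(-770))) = 324 / 385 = 0.84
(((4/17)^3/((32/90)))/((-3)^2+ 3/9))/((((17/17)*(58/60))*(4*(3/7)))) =675/284954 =0.00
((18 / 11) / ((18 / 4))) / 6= 2 / 33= 0.06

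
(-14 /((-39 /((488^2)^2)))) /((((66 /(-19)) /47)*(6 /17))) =-3013337058400256 /3861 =-780455078580.74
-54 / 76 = -27 / 38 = -0.71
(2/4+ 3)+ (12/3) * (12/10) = 8.30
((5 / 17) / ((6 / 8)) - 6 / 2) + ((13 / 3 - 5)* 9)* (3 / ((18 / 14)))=-16.61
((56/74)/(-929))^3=-21952/40611807053117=-0.00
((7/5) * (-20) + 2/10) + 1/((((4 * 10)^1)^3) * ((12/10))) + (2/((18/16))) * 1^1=-26.02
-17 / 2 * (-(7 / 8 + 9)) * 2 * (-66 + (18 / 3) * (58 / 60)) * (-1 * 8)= 404243 / 5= 80848.60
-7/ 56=-1/ 8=-0.12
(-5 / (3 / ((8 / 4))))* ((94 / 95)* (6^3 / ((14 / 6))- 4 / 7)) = -17296 / 57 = -303.44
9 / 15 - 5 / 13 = 14 / 65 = 0.22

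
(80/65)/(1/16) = 256/13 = 19.69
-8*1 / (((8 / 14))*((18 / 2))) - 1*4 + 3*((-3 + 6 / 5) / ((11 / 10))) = -1036 / 99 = -10.46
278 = 278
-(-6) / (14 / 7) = 3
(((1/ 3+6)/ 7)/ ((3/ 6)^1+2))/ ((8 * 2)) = 19/ 840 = 0.02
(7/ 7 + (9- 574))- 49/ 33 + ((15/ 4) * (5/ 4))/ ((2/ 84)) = -97313/ 264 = -368.61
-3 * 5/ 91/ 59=-15/ 5369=-0.00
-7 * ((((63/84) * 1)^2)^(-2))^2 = -458752/6561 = -69.92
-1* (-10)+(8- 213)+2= -193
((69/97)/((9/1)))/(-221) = -23/64311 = -0.00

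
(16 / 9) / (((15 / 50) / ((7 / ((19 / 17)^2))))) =323680 / 9747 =33.21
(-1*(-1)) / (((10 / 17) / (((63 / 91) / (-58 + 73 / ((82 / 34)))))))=-2091 / 49270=-0.04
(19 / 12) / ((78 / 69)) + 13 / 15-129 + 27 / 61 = -4005921 / 31720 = -126.29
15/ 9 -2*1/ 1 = -1/ 3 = -0.33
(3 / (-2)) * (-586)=879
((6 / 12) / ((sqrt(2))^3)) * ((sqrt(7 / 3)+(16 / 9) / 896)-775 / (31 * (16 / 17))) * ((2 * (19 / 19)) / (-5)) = sqrt(2) * (26773-336 * sqrt(21)) / 20160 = 1.77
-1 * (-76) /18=38 /9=4.22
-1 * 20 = -20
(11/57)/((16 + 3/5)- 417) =-5/10374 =-0.00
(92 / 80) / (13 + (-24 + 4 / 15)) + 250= 6997 / 28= 249.89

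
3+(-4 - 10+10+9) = 8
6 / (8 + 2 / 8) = 8 / 11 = 0.73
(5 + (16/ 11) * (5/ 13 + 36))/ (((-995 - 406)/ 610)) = -25.22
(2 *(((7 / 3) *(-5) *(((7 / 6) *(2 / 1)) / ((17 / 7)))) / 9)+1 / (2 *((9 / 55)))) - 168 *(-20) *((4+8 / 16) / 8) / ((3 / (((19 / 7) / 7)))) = 4720225 / 19278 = 244.85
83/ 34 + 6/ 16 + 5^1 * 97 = 66343/ 136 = 487.82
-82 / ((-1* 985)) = 82 / 985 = 0.08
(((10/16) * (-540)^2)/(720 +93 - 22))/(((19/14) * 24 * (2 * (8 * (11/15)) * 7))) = 455625/5290208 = 0.09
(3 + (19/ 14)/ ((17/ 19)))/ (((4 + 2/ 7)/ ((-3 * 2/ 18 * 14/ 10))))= -301/ 612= -0.49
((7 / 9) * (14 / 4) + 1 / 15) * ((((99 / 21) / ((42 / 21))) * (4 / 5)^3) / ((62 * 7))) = 22088 / 2848125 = 0.01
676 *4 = 2704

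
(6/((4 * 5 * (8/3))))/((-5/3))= -27/400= -0.07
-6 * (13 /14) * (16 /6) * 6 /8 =-78 /7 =-11.14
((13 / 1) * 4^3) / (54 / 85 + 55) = 70720 / 4729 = 14.95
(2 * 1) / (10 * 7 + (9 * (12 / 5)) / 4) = 10 / 377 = 0.03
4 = 4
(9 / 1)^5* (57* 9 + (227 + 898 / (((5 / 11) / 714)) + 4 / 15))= 83336955948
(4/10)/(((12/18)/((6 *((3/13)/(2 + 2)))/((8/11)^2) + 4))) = 4647/1664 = 2.79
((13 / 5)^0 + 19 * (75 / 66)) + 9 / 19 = 9641 / 418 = 23.06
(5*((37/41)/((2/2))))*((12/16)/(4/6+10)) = 0.32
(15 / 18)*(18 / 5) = 3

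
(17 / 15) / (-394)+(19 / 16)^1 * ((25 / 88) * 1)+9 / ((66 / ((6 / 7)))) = 1195069 / 2647680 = 0.45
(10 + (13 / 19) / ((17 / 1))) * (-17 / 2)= -3243 / 38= -85.34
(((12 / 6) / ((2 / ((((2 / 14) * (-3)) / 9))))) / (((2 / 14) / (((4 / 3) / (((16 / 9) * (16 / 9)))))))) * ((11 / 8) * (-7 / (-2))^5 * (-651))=1083194343 / 16384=66112.94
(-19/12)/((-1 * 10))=0.16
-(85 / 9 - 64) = 54.56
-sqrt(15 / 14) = -sqrt(210) / 14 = -1.04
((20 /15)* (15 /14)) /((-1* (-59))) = 0.02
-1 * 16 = -16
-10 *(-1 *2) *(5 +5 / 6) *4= 1400 / 3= 466.67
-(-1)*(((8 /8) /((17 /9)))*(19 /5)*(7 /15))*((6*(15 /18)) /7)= 0.67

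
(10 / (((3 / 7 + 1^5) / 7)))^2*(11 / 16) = 26411 / 16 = 1650.69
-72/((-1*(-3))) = -24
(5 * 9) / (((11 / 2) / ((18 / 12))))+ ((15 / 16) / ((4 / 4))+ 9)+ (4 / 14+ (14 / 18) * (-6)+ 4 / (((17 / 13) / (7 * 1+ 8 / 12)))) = 2593721 / 62832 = 41.28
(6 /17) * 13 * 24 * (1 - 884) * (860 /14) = -5972938.49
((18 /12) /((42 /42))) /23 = 3 /46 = 0.07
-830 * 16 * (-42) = 557760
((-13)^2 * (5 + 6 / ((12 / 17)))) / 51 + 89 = 4547 / 34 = 133.74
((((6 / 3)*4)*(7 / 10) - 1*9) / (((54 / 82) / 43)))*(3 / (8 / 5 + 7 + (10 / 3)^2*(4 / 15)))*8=-719304 / 1561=-460.80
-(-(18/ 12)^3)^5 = 14348907/ 32768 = 437.89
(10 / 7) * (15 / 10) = 15 / 7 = 2.14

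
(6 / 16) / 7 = 3 / 56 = 0.05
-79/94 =-0.84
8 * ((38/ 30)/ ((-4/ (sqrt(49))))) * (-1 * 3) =266/ 5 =53.20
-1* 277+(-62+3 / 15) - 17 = -355.80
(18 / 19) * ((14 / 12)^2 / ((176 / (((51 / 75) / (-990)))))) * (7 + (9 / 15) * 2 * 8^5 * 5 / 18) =-27313237 / 496584000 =-0.06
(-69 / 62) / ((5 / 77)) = -5313 / 310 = -17.14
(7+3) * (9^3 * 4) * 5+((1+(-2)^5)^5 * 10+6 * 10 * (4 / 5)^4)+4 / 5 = -35768210578 / 125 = -286145684.62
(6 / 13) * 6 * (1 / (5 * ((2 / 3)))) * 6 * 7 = 2268 / 65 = 34.89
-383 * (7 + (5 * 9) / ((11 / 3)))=-7381.45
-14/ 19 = -0.74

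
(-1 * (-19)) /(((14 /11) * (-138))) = -209 /1932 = -0.11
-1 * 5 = -5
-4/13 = -0.31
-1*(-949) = 949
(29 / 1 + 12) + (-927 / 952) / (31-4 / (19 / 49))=5107321 / 124712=40.95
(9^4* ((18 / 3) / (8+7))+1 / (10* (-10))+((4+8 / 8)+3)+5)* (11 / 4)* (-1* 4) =-2901129 / 100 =-29011.29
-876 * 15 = -13140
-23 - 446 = -469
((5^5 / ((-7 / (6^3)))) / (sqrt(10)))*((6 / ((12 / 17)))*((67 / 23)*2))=-76882500*sqrt(10) / 161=-1510085.79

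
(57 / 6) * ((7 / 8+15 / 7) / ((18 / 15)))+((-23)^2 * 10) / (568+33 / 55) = 63418765 / 1910496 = 33.19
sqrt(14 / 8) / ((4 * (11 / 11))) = sqrt(7) / 8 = 0.33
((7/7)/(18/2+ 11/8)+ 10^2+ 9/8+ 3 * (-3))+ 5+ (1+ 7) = 69867/664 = 105.22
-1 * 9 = -9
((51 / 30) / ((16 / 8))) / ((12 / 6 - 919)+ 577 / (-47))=-799 / 873520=-0.00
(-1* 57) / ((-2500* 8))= 57 / 20000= 0.00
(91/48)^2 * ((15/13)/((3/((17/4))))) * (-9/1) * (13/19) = -703885/19456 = -36.18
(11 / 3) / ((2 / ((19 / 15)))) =209 / 90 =2.32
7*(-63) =-441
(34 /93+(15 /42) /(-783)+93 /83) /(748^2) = 41902169 /15780936767904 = 0.00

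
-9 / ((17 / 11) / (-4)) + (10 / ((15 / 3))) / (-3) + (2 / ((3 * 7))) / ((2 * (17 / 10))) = 2696 / 119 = 22.66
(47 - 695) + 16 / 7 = -4520 / 7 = -645.71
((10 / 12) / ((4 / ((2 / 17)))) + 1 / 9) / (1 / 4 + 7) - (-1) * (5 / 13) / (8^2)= 91241 / 3691584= 0.02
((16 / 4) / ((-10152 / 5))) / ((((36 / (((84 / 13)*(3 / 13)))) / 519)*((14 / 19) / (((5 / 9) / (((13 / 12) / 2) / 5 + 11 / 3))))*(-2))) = 410875 / 97150833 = 0.00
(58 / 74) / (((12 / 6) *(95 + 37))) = 29 / 9768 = 0.00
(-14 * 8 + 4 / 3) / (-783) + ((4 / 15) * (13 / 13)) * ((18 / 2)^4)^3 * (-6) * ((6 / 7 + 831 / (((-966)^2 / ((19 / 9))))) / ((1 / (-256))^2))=-25439861723426541.44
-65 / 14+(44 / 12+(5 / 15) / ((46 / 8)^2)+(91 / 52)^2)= 124207 / 59248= 2.10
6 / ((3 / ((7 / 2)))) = 7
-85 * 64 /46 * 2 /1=-5440 /23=-236.52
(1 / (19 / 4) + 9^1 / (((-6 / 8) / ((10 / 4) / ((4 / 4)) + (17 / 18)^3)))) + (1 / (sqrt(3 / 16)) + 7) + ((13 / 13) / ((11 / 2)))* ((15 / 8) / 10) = -13352689 / 406296 + 4* sqrt(3) / 3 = -30.56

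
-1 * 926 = -926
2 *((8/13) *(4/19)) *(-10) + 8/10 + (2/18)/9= -177937/100035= -1.78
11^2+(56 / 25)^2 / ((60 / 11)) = 1142999 / 9375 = 121.92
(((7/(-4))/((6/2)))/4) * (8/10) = -7/60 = -0.12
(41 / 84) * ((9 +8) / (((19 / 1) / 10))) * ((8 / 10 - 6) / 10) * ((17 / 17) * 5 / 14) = -9061 / 11172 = -0.81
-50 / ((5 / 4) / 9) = -360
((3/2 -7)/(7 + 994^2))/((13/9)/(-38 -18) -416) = 396/29595698873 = 0.00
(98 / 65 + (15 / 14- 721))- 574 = -1176103 / 910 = -1292.42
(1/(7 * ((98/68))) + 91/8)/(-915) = -2099/167384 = -0.01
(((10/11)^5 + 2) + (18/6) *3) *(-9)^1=-16844049/161051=-104.59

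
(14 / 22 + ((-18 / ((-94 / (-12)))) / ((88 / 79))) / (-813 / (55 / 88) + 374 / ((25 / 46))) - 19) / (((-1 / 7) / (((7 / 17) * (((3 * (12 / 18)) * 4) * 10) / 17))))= 1850334710 / 7429901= 249.04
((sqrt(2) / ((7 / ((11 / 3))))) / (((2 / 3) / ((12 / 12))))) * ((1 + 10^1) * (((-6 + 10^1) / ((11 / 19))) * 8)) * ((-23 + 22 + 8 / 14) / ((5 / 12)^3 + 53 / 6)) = -1575936 * sqrt(2) / 68551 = -32.51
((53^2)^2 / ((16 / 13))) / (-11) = -102576253 / 176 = -582819.62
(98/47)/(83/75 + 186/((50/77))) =3675/506801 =0.01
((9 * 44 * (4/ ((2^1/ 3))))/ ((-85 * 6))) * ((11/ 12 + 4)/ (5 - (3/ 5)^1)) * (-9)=1593/ 34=46.85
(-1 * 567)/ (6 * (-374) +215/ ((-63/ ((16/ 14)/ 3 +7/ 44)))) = 33006204/ 130735013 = 0.25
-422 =-422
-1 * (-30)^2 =-900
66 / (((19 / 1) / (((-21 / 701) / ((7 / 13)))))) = -2574 / 13319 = -0.19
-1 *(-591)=591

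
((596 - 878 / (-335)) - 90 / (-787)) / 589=157853556 / 155286905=1.02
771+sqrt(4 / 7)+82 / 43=773.66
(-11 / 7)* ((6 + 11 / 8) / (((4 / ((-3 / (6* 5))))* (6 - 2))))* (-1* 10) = -649 / 896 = -0.72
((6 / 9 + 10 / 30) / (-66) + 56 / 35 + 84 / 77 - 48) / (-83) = 14957 / 27390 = 0.55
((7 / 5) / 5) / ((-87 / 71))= -497 / 2175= -0.23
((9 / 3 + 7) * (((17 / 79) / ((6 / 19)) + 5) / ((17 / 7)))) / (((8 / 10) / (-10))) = -2356375 / 8058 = -292.43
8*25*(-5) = -1000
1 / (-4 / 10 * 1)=-5 / 2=-2.50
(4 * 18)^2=5184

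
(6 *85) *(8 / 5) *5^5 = 2550000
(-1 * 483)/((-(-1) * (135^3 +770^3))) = -483/458993375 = -0.00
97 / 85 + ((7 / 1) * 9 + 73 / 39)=218833 / 3315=66.01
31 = 31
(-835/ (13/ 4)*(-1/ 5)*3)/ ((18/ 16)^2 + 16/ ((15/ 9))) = 213760/ 15067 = 14.19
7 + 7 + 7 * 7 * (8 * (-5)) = -1946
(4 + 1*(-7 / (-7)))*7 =35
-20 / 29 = -0.69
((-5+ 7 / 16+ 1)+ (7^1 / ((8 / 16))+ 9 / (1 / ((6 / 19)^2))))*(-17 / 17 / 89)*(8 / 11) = -65471 / 706838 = -0.09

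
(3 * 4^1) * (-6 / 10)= -36 / 5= -7.20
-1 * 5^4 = -625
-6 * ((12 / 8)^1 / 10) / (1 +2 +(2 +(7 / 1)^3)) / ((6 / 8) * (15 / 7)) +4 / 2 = 8693 / 4350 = 2.00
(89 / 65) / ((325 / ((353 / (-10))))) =-31417 / 211250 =-0.15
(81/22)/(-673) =-81/14806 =-0.01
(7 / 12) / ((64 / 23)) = 0.21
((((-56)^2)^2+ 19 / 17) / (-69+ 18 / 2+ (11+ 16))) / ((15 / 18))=-357618.08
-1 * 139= -139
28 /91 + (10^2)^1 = 1304 /13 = 100.31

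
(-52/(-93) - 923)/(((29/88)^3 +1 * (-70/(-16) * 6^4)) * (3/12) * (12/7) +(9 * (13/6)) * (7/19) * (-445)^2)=-7775371315712/12012208401251529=-0.00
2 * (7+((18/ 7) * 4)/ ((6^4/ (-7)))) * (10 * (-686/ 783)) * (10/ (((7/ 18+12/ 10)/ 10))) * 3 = -857500000/ 37323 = -22975.11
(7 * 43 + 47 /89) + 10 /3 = 81398 /267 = 304.86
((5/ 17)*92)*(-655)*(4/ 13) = -1205200/ 221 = -5453.39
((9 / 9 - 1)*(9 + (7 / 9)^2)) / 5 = 0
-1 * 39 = -39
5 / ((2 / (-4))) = -10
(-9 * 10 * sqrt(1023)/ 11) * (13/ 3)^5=-3712930 * sqrt(1023)/ 297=-399850.95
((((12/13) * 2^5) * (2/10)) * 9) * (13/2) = 345.60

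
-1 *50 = -50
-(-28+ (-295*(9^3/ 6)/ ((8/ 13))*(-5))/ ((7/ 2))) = -83177.80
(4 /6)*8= 16 /3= 5.33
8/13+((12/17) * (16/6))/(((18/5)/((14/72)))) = 12836/17901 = 0.72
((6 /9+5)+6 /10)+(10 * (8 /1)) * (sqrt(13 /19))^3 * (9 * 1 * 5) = 94 /15+46800 * sqrt(247) /361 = 2043.72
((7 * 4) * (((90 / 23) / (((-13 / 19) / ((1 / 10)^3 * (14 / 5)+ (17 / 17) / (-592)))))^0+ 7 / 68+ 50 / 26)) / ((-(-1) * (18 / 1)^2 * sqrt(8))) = 18725 * sqrt(2) / 286416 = 0.09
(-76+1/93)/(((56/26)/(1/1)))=-91871/2604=-35.28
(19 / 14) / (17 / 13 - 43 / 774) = 2223 / 2051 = 1.08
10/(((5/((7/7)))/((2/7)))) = 0.57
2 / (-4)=-1 / 2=-0.50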